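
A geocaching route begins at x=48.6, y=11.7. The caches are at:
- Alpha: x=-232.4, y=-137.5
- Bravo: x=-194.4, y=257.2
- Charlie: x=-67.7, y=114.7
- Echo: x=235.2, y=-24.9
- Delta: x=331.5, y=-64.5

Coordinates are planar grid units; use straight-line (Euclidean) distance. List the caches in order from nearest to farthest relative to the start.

Distances from the start:
Charlie x=-67.7, y=114.7: 155.4
Echo x=235.2, y=-24.9: 190.2
Delta x=331.5, y=-64.5: 293.0
Alpha x=-232.4, y=-137.5: 318.2
Bravo x=-194.4, y=257.2: 345.4

Charlie, Echo, Delta, Alpha, Bravo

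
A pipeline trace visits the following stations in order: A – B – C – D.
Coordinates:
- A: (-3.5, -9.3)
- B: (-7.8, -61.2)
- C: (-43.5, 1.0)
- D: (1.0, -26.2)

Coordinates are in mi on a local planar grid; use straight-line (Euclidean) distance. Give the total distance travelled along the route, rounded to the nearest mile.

Leg distances:
A→B: 52.1 mi  (cumulative 52.1 mi)
B→C: 71.7 mi  (cumulative 123.8 mi)
C→D: 52.2 mi  (cumulative 175.9 mi)
Total route length ≈ 176 mi.

176 mi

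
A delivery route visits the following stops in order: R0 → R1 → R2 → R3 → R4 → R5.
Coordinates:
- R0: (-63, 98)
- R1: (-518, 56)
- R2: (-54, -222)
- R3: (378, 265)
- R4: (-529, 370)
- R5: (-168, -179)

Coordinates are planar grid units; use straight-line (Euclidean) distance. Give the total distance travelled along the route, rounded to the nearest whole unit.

3219

Leg distances:
R0→R1: 456.9  (cumulative 456.9)
R1→R2: 540.9  (cumulative 997.8)
R2→R3: 651.0  (cumulative 1648.8)
R3→R4: 913.1  (cumulative 2561.9)
R4→R5: 657.1  (cumulative 3218.9)
Total route length ≈ 3219.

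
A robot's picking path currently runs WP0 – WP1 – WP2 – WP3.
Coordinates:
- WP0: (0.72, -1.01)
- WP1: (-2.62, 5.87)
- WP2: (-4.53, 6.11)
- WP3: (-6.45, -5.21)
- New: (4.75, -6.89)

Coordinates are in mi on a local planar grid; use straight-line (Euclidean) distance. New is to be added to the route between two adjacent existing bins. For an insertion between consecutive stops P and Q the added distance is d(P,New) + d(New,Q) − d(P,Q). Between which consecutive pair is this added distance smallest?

Added distance for inserting New between each consecutive pair:
WP0–WP1: 14.2 mi
WP1–WP2: 28.8 mi
WP2–WP3: 15.8 mi
Smallest added distance is 14.2 mi, inserting between WP0 and WP1.

between WP0 and WP1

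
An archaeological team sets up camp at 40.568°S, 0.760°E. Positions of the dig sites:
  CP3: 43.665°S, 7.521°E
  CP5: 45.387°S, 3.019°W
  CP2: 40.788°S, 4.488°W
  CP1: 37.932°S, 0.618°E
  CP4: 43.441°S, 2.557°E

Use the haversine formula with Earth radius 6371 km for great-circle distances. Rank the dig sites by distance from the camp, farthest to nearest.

CP3, CP5, CP2, CP4, CP1

Computing each great-circle distance from 40.568°S, 0.760°E:
CP3 43.665°S, 7.521°E: 655.1 km
CP5 45.387°S, 3.019°W: 617.6 km
CP2 40.788°S, 4.488°W: 443.2 km
CP4 43.441°S, 2.557°E: 352.3 km
CP1 37.932°S, 0.618°E: 293.4 km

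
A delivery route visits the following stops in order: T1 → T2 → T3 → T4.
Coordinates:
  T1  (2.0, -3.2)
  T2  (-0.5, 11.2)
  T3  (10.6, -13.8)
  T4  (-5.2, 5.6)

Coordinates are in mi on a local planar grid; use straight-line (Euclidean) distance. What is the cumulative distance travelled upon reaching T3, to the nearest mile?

42 mi

Leg distances:
T1→T2: 14.6 mi  (cumulative 14.6 mi)
T2→T3: 27.4 mi  (cumulative 42.0 mi)
Cumulative distance at T3 ≈ 42 mi.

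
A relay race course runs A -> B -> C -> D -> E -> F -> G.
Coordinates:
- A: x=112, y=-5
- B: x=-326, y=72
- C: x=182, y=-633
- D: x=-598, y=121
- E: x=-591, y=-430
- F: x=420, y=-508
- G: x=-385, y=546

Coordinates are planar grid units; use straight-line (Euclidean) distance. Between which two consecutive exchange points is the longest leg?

Leg distances:
A→B: 444.7
B→C: 869.0
C→D: 1084.9
D→E: 551.0
E→F: 1014.0
F→G: 1326.3
The longest leg is F–G at 1326.3.

F–G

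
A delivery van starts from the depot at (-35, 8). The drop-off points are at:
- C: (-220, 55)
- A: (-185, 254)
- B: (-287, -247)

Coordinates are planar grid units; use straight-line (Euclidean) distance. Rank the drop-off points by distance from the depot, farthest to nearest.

Distance from the depot at (-35, 8) to each:
B (-287, -247): 358.5
A (-185, 254): 288.1
C (-220, 55): 190.9

B, A, C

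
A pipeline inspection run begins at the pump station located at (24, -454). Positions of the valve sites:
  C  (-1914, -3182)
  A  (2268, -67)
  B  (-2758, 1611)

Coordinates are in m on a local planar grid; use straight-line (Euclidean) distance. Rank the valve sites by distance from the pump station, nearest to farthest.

Distance from the pump station at (24, -454) to each:
A (2268, -67): 2277.1 m
C (-1914, -3182): 3346.3 m
B (-2758, 1611): 3464.6 m

A, C, B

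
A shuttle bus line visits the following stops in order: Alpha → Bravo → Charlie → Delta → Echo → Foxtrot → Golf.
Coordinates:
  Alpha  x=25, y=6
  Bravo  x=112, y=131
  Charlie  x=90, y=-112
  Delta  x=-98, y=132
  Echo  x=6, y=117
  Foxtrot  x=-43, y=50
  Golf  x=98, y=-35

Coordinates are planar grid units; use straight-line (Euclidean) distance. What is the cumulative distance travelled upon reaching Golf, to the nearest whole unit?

Leg distances:
Alpha→Bravo: 152.3  (cumulative 152.3)
Bravo→Charlie: 244.0  (cumulative 396.3)
Charlie→Delta: 308.0  (cumulative 704.3)
Delta→Echo: 105.1  (cumulative 809.4)
Echo→Foxtrot: 83.0  (cumulative 892.4)
Foxtrot→Golf: 164.6  (cumulative 1057.0)
Cumulative distance at Golf ≈ 1057.

1057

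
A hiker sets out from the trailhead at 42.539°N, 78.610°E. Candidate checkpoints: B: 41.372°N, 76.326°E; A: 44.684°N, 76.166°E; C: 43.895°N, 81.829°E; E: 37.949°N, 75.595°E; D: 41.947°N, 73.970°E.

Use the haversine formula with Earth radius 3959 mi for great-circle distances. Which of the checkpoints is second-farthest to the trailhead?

D

Distances from the trailhead (42.539°N, 78.610°E):
E: 354.7 mi
D: 240.8 mi
A: 192.1 mi
C: 187.2 mi
B: 142.4 mi
The second-farthest is D at 240.8 mi.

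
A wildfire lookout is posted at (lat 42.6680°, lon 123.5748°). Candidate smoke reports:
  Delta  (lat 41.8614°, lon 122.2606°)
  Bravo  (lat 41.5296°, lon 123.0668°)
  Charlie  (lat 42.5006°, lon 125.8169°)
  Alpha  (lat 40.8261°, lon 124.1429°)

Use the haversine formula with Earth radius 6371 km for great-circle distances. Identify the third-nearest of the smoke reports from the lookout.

Charlie

Distance to each, sorted:
Bravo: 133.3 km
Delta: 140.5 km
Charlie: 184.5 km
Alpha: 210.2 km
The third-nearest is Charlie at 184.5 km.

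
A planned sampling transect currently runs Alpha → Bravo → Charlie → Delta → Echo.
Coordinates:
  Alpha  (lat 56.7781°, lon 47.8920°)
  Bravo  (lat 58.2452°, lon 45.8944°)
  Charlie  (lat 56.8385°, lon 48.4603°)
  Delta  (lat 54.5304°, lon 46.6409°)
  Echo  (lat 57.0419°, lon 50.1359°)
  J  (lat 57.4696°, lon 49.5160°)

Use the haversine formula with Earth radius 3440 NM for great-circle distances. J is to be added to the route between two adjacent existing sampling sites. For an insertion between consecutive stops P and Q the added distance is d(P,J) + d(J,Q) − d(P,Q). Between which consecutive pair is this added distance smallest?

between Delta and Echo

Added distance for inserting J between each consecutive pair:
Alpha–Bravo: 82.8 NM
Bravo–Charlie: 57.7 NM
Charlie–Delta: 100.6 NM
Delta–Echo: 42.3 NM
Smallest added distance is 42.3 NM, inserting between Delta and Echo.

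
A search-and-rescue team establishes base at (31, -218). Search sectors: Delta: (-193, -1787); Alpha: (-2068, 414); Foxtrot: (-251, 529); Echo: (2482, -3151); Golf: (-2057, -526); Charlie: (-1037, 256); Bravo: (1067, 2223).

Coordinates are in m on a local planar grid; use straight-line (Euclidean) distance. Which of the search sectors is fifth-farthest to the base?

Distances from the base ((31, -218)):
Echo: 3822.3 m
Bravo: 2651.7 m
Alpha: 2192.1 m
Golf: 2110.6 m
Delta: 1584.9 m
Charlie: 1168.5 m
Foxtrot: 798.5 m
The fifth-farthest is Delta at 1584.9 m.

Delta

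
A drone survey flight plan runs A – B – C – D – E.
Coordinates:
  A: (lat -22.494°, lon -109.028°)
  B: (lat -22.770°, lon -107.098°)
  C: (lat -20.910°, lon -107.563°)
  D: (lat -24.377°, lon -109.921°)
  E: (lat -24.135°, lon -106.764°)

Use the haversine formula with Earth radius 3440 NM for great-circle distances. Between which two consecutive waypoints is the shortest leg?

Leg distances:
A→B: 108.2 NM
B→C: 114.6 NM
C→D: 245.7 NM
D→E: 173.4 NM
The shortest leg is A–B at 108.2 NM.

A–B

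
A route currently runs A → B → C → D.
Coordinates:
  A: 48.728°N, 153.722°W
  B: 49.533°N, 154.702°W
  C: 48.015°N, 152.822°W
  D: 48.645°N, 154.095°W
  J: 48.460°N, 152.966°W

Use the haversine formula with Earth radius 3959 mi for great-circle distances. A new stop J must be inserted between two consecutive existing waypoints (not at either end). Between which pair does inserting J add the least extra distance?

Added distance for inserting J between each consecutive pair:
A–B: 76.2 mi
B–C: 4.2 mi
C–D: 11.7 mi
Smallest added distance is 4.2 mi, inserting between B and C.

between B and C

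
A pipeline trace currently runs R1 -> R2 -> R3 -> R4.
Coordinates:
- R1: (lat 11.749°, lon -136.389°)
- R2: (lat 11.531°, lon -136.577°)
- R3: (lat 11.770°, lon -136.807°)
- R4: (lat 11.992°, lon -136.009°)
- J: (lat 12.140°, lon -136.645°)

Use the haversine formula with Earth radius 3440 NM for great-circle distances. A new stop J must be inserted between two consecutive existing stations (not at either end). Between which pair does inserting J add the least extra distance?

Added distance for inserting J between each consecutive pair:
R1–R2: 47.5 NM
R2–R3: 41.2 NM
R3–R4: 13.8 NM
Smallest added distance is 13.8 NM, inserting between R3 and R4.

between R3 and R4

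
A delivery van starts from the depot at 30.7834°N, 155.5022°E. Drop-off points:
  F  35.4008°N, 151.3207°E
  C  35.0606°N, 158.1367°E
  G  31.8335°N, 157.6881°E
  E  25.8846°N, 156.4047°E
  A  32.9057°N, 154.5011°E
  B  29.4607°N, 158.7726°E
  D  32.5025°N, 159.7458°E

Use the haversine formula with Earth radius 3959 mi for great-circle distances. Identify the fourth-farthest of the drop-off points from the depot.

Distances from the depot (30.7834°N, 155.5022°E):
F: 400.4 mi
E: 342.9 mi
C: 332.7 mi
D: 276.4 mi
B: 215.8 mi
A: 158.0 mi
G: 148.0 mi
The fourth-farthest is D at 276.4 mi.

D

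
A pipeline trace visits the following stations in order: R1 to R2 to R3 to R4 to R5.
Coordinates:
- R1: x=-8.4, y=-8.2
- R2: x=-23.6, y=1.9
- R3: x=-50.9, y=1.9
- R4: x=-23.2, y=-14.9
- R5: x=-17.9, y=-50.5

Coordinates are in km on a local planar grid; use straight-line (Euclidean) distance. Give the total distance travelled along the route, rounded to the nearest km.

114 km

Leg distances:
R1→R2: 18.2 km  (cumulative 18.2 km)
R2→R3: 27.3 km  (cumulative 45.5 km)
R3→R4: 32.4 km  (cumulative 77.9 km)
R4→R5: 36.0 km  (cumulative 113.9 km)
Total route length ≈ 114 km.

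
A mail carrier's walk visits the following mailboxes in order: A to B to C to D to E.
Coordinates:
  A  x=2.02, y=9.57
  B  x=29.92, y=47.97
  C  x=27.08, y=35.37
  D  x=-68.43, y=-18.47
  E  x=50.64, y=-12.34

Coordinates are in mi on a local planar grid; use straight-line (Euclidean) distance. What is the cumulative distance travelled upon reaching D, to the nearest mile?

170 mi

Leg distances:
A→B: 47.5 mi  (cumulative 47.5 mi)
B→C: 12.9 mi  (cumulative 60.4 mi)
C→D: 109.6 mi  (cumulative 170.0 mi)
Cumulative distance at D ≈ 170 mi.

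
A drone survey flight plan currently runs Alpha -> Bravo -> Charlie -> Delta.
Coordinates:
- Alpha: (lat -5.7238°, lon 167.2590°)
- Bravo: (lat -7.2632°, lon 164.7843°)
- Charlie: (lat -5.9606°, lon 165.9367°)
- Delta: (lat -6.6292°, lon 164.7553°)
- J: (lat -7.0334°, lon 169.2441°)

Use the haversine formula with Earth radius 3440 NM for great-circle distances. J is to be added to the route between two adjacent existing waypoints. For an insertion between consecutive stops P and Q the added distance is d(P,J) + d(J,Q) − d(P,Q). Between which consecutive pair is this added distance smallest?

between Alpha and Bravo

Added distance for inserting J between each consecutive pair:
Alpha–Bravo: 234.0 NM
Bravo–Charlie: 369.5 NM
Charlie–Delta: 395.1 NM
Smallest added distance is 234.0 NM, inserting between Alpha and Bravo.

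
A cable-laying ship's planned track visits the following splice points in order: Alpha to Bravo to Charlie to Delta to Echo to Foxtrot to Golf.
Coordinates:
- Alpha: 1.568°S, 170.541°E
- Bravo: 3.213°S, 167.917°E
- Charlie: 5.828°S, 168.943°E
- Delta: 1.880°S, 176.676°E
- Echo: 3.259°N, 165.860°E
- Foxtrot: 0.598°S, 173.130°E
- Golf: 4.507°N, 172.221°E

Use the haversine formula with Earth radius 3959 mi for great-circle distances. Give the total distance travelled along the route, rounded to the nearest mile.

Leg distances:
Alpha→Bravo: 213.9 mi  (cumulative 213.9 mi)
Bravo→Charlie: 194.0 mi  (cumulative 407.9 mi)
Charlie→Delta: 598.8 mi  (cumulative 1006.6 mi)
Delta→Echo: 827.2 mi  (cumulative 1833.8 mi)
Echo→Foxtrot: 568.5 mi  (cumulative 2402.2 mi)
Foxtrot→Golf: 358.3 mi  (cumulative 2760.5 mi)
Total route length ≈ 2761 mi.

2761 mi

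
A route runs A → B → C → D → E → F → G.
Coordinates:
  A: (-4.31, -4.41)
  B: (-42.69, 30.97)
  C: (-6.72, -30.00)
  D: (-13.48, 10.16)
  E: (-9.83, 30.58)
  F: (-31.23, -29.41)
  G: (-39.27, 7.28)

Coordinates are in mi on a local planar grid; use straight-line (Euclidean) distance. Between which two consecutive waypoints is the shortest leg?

Leg distances:
A→B: 52.2 mi
B→C: 70.8 mi
C→D: 40.7 mi
D→E: 20.7 mi
E→F: 63.7 mi
F→G: 37.6 mi
The shortest leg is D–E at 20.7 mi.

D–E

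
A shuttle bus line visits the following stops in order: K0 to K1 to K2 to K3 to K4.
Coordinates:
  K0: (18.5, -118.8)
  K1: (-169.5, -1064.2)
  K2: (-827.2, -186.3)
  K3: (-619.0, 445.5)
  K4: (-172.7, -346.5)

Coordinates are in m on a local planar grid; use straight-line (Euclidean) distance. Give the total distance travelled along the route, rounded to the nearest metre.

Leg distances:
K0→K1: 963.9 m  (cumulative 963.9 m)
K1→K2: 1096.9 m  (cumulative 2060.9 m)
K2→K3: 665.2 m  (cumulative 2726.1 m)
K3→K4: 909.1 m  (cumulative 3635.2 m)
Total route length ≈ 3635 m.

3635 m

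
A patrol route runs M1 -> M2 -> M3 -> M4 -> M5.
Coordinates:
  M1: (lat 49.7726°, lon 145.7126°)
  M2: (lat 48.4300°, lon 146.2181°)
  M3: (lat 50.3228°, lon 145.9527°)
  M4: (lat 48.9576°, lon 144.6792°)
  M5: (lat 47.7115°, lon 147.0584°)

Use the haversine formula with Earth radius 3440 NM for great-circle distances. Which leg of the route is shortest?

M1–M2

Leg distances:
M1→M2: 83.0 NM
M2→M3: 114.1 NM
M3→M4: 95.8 NM
M4→M5: 120.9 NM
The shortest leg is M1–M2 at 83.0 NM.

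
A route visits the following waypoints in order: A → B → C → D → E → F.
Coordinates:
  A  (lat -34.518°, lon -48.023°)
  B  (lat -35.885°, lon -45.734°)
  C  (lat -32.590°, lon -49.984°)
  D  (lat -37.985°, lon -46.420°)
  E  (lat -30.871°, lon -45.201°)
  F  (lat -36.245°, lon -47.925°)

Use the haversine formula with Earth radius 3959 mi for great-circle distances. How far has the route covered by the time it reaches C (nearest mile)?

493 mi

Leg distances:
A→B: 160.1 mi  (cumulative 160.1 mi)
B→C: 332.8 mi  (cumulative 492.8 mi)
Cumulative distance at C ≈ 493 mi.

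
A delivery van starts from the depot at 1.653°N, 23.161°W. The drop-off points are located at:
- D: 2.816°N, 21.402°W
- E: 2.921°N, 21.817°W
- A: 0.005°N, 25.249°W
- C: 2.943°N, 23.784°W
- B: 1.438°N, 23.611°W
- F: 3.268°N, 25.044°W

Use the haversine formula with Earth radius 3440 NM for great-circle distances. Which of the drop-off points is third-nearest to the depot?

E

Distance to each, sorted:
B: 29.9 NM
C: 86.0 NM
E: 110.9 NM
D: 126.5 NM
F: 148.9 NM
A: 159.7 NM
The third-nearest is E at 110.9 NM.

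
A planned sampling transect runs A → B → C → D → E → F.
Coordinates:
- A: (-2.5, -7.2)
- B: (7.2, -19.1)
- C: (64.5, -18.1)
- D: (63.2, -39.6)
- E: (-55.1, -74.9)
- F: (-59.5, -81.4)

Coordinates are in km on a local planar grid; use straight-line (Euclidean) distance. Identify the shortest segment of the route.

Leg distances:
A→B: 15.4 km
B→C: 57.3 km
C→D: 21.5 km
D→E: 123.5 km
E→F: 7.8 km
The shortest leg is E–F at 7.8 km.

E–F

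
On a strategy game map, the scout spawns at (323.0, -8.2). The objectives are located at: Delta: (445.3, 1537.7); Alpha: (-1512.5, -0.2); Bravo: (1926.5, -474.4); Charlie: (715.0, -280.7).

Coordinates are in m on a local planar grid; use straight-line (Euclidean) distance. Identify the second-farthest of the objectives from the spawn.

Bravo

Distances from the spawn ((323.0, -8.2)):
Alpha: 1835.5 m
Bravo: 1669.9 m
Delta: 1550.7 m
Charlie: 477.4 m
The second-farthest is Bravo at 1669.9 m.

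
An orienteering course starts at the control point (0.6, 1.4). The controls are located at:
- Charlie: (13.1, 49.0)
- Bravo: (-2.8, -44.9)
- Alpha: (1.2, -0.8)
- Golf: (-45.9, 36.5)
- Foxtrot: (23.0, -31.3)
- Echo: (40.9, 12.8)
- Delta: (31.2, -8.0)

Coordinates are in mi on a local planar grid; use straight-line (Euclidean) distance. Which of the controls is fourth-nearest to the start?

Echo

Distances from the start ((0.6, 1.4)):
Alpha: 2.3 mi
Delta: 32.0 mi
Foxtrot: 39.6 mi
Echo: 41.9 mi
Bravo: 46.4 mi
Charlie: 49.2 mi
Golf: 58.3 mi
The fourth-nearest is Echo at 41.9 mi.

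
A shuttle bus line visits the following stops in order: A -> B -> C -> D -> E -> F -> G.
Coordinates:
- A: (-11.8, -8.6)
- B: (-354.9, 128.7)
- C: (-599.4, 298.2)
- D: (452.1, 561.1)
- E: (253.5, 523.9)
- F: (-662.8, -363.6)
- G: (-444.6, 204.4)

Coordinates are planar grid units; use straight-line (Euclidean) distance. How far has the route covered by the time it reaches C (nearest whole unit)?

Leg distances:
A→B: 369.6  (cumulative 369.6)
B→C: 297.5  (cumulative 667.1)
Cumulative distance at C ≈ 667.

667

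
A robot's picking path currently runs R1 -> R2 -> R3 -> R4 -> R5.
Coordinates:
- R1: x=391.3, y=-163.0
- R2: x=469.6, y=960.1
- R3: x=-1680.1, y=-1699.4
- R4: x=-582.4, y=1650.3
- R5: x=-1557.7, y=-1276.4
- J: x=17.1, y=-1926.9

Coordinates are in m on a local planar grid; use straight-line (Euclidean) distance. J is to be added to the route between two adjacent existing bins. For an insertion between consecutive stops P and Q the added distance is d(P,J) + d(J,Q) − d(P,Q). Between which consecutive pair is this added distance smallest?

between R2 and R3

Added distance for inserting J between each consecutive pair:
R1–R2: 3599.6 m
R2–R3: 1215.0 m
R3–R4: 1814.5 m
R4–R5: 2246.0 m
Smallest added distance is 1215.0 m, inserting between R2 and R3.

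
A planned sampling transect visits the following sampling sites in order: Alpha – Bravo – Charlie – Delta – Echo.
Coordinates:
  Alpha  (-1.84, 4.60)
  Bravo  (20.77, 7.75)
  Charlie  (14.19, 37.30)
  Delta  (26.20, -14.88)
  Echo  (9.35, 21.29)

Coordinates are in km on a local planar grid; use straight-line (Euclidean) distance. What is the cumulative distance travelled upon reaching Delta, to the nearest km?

107 km

Leg distances:
Alpha→Bravo: 22.8 km  (cumulative 22.8 km)
Bravo→Charlie: 30.3 km  (cumulative 53.1 km)
Charlie→Delta: 53.5 km  (cumulative 106.6 km)
Cumulative distance at Delta ≈ 107 km.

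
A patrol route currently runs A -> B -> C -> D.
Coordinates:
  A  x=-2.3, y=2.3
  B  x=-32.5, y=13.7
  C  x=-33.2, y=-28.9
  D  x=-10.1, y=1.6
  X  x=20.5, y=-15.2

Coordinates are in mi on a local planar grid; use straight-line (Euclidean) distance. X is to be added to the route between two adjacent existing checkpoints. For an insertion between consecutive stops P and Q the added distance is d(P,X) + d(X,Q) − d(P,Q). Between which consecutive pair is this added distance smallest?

between C and D

Added distance for inserting X between each consecutive pair:
A–B: 56.8 mi
B–C: 73.2 mi
C–D: 52.1 mi
Smallest added distance is 52.1 mi, inserting between C and D.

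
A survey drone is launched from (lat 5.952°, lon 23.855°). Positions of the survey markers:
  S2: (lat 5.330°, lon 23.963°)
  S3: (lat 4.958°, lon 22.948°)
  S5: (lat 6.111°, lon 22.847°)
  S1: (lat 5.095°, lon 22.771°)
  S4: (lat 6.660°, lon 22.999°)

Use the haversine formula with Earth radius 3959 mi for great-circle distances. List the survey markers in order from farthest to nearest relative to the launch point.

Computing each great-circle distance from (lat 5.952°, lon 23.855°):
S1 (lat 5.095°, lon 22.771°): 95.2 mi
S3 (lat 4.958°, lon 22.948°): 92.8 mi
S4 (lat 6.660°, lon 22.999°): 76.5 mi
S5 (lat 6.111°, lon 22.847°): 70.1 mi
S2 (lat 5.330°, lon 23.963°): 43.6 mi

S1, S3, S4, S5, S2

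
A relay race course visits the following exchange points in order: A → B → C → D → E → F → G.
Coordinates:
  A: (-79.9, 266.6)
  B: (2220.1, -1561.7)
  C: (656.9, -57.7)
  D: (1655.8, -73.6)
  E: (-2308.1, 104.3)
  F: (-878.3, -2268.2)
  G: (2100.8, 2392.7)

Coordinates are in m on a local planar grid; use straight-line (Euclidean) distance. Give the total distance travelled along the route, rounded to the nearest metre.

Leg distances:
A→B: 2938.1 m  (cumulative 2938.1 m)
B→C: 2169.2 m  (cumulative 5107.4 m)
C→D: 999.0 m  (cumulative 6106.4 m)
D→E: 3967.9 m  (cumulative 10074.3 m)
E→F: 2770.0 m  (cumulative 12844.3 m)
F→G: 5531.6 m  (cumulative 18376.0 m)
Total route length ≈ 18376 m.

18376 m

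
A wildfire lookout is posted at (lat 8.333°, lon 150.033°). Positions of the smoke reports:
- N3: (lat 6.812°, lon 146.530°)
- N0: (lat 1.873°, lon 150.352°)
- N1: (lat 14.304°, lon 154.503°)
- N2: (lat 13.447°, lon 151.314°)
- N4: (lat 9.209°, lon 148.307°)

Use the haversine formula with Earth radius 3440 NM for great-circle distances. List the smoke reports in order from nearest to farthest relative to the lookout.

Distance from the lookout at (lat 8.333°, lon 150.033°) to each:
N4 (lat 9.209°, lon 148.307°): 115.1 NM
N3 (lat 6.812°, lon 146.530°): 227.6 NM
N2 (lat 13.447°, lon 151.314°): 316.2 NM
N0 (lat 1.873°, lon 150.352°): 388.3 NM
N1 (lat 14.304°, lon 154.503°): 444.6 NM

N4, N3, N2, N0, N1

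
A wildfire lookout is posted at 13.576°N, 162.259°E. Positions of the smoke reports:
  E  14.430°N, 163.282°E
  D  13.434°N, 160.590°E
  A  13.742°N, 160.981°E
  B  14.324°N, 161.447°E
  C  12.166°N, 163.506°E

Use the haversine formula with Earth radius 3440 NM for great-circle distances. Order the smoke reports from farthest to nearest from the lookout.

C, D, E, A, B

Distances from the lookout:
C 12.166°N, 163.506°E: 111.8 NM
D 13.434°N, 160.590°E: 97.8 NM
E 14.430°N, 163.282°E: 78.6 NM
A 13.742°N, 160.981°E: 75.2 NM
B 14.324°N, 161.447°E: 65.2 NM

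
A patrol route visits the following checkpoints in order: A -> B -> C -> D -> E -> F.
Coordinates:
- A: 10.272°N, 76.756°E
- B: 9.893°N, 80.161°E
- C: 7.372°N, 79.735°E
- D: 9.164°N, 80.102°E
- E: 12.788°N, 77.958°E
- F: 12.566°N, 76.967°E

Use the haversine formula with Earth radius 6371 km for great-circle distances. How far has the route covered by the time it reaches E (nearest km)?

Leg distances:
A→B: 375.1 km  (cumulative 375.1 km)
B→C: 284.2 km  (cumulative 659.4 km)
C→D: 203.3 km  (cumulative 862.7 km)
D→E: 466.0 km  (cumulative 1328.6 km)
Cumulative distance at E ≈ 1329 km.

1329 km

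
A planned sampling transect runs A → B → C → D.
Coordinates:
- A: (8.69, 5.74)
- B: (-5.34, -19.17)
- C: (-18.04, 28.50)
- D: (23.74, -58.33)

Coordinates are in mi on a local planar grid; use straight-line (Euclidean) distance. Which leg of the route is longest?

Leg distances:
A→B: 28.6 mi
B→C: 49.3 mi
C→D: 96.4 mi
The longest leg is C–D at 96.4 mi.

C–D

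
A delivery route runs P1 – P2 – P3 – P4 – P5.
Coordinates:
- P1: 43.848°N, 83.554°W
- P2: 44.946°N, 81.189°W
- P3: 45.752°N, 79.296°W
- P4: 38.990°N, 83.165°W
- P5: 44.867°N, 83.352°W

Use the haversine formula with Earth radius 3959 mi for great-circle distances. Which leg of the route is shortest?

P2–P3

Leg distances:
P1→P2: 139.2 mi
P2→P3: 107.5 mi
P3→P4: 507.1 mi
P4→P5: 406.2 mi
The shortest leg is P2–P3 at 107.5 mi.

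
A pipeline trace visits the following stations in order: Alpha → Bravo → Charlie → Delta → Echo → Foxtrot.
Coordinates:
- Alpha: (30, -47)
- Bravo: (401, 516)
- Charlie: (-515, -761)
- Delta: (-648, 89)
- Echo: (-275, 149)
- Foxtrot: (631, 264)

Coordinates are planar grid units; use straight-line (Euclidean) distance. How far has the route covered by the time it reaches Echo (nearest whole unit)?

3484

Leg distances:
Alpha→Bravo: 674.2  (cumulative 674.2)
Bravo→Charlie: 1571.6  (cumulative 2245.8)
Charlie→Delta: 860.3  (cumulative 3106.1)
Delta→Echo: 377.8  (cumulative 3483.9)
Cumulative distance at Echo ≈ 3484.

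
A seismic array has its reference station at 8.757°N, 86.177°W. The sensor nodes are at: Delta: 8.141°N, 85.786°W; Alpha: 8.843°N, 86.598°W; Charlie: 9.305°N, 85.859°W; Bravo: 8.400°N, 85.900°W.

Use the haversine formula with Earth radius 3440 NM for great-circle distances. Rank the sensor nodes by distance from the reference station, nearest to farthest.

Distance from the reference station at 8.757°N, 86.177°W to each:
Alpha 8.843°N, 86.598°W: 25.5 NM
Bravo 8.400°N, 85.900°W: 27.0 NM
Charlie 9.305°N, 85.859°W: 37.9 NM
Delta 8.141°N, 85.786°W: 43.7 NM

Alpha, Bravo, Charlie, Delta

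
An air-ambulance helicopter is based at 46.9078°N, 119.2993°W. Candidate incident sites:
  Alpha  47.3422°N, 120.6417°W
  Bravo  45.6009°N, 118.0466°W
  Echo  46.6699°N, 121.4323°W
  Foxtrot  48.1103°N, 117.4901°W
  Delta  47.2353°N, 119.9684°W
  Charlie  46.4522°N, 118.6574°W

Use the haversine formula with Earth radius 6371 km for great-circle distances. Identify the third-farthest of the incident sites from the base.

Echo

Distance to each, sorted:
Foxtrot: 190.6 km
Bravo: 174.3 km
Echo: 164.5 km
Alpha: 112.5 km
Charlie: 70.5 km
Delta: 62.4 km
The third-farthest is Echo at 164.5 km.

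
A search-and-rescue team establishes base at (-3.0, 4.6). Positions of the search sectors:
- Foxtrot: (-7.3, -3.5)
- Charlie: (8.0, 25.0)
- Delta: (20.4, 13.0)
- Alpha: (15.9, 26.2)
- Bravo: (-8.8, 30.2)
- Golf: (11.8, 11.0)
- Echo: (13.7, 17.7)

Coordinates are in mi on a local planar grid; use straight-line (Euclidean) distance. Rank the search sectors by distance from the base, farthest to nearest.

Alpha, Bravo, Delta, Charlie, Echo, Golf, Foxtrot

Distances from the base:
Alpha (15.9, 26.2): 28.7 mi
Bravo (-8.8, 30.2): 26.2 mi
Delta (20.4, 13.0): 24.9 mi
Charlie (8.0, 25.0): 23.2 mi
Echo (13.7, 17.7): 21.2 mi
Golf (11.8, 11.0): 16.1 mi
Foxtrot (-7.3, -3.5): 9.2 mi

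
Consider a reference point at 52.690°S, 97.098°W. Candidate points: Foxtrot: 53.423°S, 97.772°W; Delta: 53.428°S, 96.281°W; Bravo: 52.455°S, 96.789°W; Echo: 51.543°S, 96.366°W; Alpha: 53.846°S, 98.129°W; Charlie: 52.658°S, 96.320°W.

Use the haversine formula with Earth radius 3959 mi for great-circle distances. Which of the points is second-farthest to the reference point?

Echo

Distance to each, sorted:
Alpha: 90.5 mi
Echo: 85.1 mi
Delta: 61.2 mi
Foxtrot: 57.9 mi
Charlie: 32.7 mi
Bravo: 20.8 mi
The second-farthest is Echo at 85.1 mi.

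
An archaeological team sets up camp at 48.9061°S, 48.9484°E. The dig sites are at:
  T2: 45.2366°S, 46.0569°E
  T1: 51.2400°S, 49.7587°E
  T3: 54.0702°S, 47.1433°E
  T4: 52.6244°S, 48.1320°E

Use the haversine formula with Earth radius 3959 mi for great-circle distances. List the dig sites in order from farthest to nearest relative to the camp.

T3, T2, T4, T1

Distances from the camp:
T3 54.0702°S, 47.1433°E: 365.1 mi
T2 45.2366°S, 46.0569°E: 287.7 mi
T4 52.6244°S, 48.1320°E: 259.4 mi
T1 51.2400°S, 49.7587°E: 165.2 mi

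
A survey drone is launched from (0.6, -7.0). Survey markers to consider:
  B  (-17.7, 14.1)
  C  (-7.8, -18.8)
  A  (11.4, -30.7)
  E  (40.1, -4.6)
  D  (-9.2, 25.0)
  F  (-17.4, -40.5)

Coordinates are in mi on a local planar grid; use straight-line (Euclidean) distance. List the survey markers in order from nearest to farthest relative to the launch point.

C, A, B, D, F, E

Distance from the launch point at (0.6, -7.0) to each:
C (-7.8, -18.8): 14.5 mi
A (11.4, -30.7): 26.0 mi
B (-17.7, 14.1): 27.9 mi
D (-9.2, 25.0): 33.5 mi
F (-17.4, -40.5): 38.0 mi
E (40.1, -4.6): 39.6 mi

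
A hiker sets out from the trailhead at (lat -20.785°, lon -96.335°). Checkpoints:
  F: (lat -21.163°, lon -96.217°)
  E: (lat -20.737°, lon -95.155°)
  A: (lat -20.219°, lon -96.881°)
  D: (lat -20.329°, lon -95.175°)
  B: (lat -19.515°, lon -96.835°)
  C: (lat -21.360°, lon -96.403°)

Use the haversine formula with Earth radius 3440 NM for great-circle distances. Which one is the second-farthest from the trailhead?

D

Distance to each, sorted:
B: 81.3 NM
D: 70.7 NM
E: 66.3 NM
A: 45.8 NM
C: 34.7 NM
F: 23.6 NM
The second-farthest is D at 70.7 NM.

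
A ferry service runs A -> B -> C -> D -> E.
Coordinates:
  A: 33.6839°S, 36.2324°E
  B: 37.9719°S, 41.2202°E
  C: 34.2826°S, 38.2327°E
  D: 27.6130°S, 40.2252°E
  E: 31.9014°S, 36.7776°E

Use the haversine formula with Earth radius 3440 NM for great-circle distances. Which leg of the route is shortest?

Leg distances:
A→B: 353.8 NM
B→C: 264.6 NM
C→D: 413.3 NM
D→E: 313.9 NM
The shortest leg is B–C at 264.6 NM.

B–C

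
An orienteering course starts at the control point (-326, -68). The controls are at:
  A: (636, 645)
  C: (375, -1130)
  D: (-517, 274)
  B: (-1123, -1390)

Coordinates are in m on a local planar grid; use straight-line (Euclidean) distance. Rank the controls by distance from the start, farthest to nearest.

B, C, A, D

Computing each straight-line distance from (-326, -68):
B (-1123, -1390): 1543.7 m
C (375, -1130): 1272.5 m
A (636, 645): 1197.4 m
D (-517, 274): 391.7 m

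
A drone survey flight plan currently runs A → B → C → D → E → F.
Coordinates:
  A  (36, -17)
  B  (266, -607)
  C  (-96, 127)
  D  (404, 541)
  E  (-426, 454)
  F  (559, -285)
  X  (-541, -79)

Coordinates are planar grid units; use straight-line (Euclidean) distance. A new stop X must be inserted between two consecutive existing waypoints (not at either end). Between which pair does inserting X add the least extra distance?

Added distance for inserting X between each consecutive pair:
A–B: 911.5
B–C: 636.3
C–D: 971.5
D–E: 841.0
E–F: 433.0
Smallest added distance is 433.0, inserting between E and F.

between E and F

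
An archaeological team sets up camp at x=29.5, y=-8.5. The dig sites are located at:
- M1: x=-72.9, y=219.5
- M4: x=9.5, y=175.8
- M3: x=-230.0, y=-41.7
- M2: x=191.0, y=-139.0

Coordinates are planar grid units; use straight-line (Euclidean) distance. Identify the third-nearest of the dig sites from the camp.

Distances from the camp (x=29.5, y=-8.5):
M4: 185.4
M2: 207.6
M1: 249.9
M3: 261.6
The third-nearest is M1 at 249.9.

M1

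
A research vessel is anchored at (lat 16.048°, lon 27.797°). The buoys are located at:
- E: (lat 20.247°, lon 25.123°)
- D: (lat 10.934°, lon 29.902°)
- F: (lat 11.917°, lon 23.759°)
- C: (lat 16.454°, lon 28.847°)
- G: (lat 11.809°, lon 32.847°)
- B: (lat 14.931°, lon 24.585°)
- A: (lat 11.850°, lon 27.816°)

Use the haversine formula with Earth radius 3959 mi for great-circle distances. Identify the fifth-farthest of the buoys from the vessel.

Distance to each, sorted:
G: 447.7 mi
F: 393.4 mi
D: 380.6 mi
E: 339.1 mi
A: 290.1 mi
B: 227.4 mi
C: 75.1 mi
The fifth-farthest is A at 290.1 mi.

A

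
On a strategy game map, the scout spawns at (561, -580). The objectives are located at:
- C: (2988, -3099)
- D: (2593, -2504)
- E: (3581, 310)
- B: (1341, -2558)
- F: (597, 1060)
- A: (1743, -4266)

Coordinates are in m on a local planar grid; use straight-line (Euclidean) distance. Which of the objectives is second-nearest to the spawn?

Distances from the spawn ((561, -580)):
F: 1640.4 m
B: 2126.2 m
D: 2798.4 m
E: 3148.4 m
C: 3498.0 m
A: 3870.9 m
The second-nearest is B at 2126.2 m.

B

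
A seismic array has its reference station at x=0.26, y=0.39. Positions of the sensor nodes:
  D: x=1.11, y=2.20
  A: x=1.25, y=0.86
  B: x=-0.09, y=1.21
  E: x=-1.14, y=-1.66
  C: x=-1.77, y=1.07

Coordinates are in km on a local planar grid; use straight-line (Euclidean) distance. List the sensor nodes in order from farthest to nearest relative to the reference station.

Distances from the reference station:
E x=-1.14, y=-1.66: 2.5 km
C x=-1.77, y=1.07: 2.1 km
D x=1.11, y=2.20: 2.0 km
A x=1.25, y=0.86: 1.1 km
B x=-0.09, y=1.21: 0.9 km

E, C, D, A, B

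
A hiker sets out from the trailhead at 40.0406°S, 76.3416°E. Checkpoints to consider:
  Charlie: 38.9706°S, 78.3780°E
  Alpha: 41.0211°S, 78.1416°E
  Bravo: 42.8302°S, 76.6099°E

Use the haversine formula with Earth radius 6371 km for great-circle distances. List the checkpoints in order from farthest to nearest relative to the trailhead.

Bravo, Charlie, Alpha

Distance from the trailhead at 40.0406°S, 76.3416°E to each:
Bravo 42.8302°S, 76.6099°E: 311.0 km
Charlie 38.9706°S, 78.3780°E: 211.4 km
Alpha 41.0211°S, 78.1416°E: 187.2 km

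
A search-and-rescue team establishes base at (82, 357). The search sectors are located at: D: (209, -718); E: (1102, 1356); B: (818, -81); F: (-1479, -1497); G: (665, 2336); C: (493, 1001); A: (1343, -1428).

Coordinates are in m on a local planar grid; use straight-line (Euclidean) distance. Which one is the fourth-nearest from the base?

Distances from the base ((82, 357)):
C: 764.0 m
B: 856.5 m
D: 1082.5 m
E: 1427.7 m
G: 2063.1 m
A: 2185.5 m
F: 2423.6 m
The fourth-nearest is E at 1427.7 m.

E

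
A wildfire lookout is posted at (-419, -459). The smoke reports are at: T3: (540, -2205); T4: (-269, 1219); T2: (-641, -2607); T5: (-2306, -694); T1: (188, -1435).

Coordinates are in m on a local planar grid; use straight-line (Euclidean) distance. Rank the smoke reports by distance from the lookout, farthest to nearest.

Distance from the lookout at (-419, -459) to each:
T2 (-641, -2607): 2159.4 m
T3 (540, -2205): 1992.0 m
T5 (-2306, -694): 1901.6 m
T4 (-269, 1219): 1684.7 m
T1 (188, -1435): 1149.4 m

T2, T3, T5, T4, T1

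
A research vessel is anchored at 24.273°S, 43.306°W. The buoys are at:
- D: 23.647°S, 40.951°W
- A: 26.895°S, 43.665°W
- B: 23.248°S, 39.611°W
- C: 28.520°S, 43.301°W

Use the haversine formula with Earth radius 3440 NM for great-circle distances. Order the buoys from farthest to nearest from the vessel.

Distances from the vessel:
C 28.520°S, 43.301°W: 255.0 NM
B 23.248°S, 39.611°W: 212.2 NM
A 26.895°S, 43.665°W: 158.6 NM
D 23.647°S, 40.951°W: 134.6 NM

C, B, A, D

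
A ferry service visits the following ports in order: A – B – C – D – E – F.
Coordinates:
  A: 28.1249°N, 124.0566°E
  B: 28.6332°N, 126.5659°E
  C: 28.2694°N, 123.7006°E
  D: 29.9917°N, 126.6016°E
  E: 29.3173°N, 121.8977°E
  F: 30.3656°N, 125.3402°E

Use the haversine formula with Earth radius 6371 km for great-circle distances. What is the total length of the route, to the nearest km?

Leg distances:
A→B: 251.9 km  (cumulative 251.9 km)
B→C: 283.0 km  (cumulative 534.9 km)
C→D: 340.7 km  (cumulative 875.6 km)
D→E: 460.7 km  (cumulative 1336.3 km)
E→F: 351.9 km  (cumulative 1688.1 km)
Total route length ≈ 1688 km.

1688 km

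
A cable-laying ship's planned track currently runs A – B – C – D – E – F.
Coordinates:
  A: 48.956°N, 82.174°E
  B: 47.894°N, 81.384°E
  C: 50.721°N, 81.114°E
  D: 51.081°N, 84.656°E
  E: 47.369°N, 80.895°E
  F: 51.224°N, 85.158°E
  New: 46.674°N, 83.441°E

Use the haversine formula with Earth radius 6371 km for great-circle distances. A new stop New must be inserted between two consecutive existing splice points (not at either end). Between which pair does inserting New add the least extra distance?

between E and F

Added distance for inserting New between each consecutive pair:
A–B: 345.2 km
B–C: 372.4 km
C–D: 727.7 km
D–E: 211.1 km
E–F: 200.8 km
Smallest added distance is 200.8 km, inserting between E and F.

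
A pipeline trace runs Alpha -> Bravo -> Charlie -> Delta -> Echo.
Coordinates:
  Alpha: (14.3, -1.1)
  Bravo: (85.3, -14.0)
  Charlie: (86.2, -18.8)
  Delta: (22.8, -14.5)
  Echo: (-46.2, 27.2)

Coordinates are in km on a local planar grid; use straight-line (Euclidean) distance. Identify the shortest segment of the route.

Leg distances:
Alpha→Bravo: 72.2 km
Bravo→Charlie: 4.9 km
Charlie→Delta: 63.5 km
Delta→Echo: 80.6 km
The shortest leg is Bravo–Charlie at 4.9 km.

Bravo–Charlie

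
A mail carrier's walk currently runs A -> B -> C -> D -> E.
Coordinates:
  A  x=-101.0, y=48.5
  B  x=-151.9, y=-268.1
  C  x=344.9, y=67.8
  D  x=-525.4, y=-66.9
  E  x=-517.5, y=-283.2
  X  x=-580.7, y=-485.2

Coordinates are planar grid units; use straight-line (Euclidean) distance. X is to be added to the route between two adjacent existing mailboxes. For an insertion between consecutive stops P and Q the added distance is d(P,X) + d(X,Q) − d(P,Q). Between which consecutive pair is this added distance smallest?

between D and E

Added distance for inserting X between each consecutive pair:
A–B: 877.6
B–C: 959.1
C–D: 619.5
D–E: 417.2
Smallest added distance is 417.2, inserting between D and E.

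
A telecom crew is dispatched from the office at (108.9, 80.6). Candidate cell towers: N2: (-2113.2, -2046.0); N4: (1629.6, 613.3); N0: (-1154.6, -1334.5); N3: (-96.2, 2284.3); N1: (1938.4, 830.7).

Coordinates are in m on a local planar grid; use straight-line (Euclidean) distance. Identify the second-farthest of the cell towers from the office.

N3

Distances from the office ((108.9, 80.6)):
N2: 3075.7 m
N3: 2213.2 m
N1: 1977.3 m
N0: 1897.1 m
N4: 1611.3 m
The second-farthest is N3 at 2213.2 m.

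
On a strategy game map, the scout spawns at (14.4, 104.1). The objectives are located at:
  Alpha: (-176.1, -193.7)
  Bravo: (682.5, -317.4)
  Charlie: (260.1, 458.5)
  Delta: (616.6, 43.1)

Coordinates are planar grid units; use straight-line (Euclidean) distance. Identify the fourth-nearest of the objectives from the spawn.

Distances from the spawn ((14.4, 104.1)):
Alpha: 353.5
Charlie: 431.2
Delta: 605.3
Bravo: 789.9
The fourth-nearest is Bravo at 789.9.

Bravo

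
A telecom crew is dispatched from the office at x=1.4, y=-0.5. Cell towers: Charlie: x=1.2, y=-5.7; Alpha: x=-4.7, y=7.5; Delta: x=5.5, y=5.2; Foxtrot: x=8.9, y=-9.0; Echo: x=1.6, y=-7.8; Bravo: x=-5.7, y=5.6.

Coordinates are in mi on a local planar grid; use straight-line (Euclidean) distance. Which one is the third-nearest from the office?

Distances from the office (x=1.4, y=-0.5):
Charlie: 5.2 mi
Delta: 7.0 mi
Echo: 7.3 mi
Bravo: 9.4 mi
Alpha: 10.1 mi
Foxtrot: 11.3 mi
The third-nearest is Echo at 7.3 mi.

Echo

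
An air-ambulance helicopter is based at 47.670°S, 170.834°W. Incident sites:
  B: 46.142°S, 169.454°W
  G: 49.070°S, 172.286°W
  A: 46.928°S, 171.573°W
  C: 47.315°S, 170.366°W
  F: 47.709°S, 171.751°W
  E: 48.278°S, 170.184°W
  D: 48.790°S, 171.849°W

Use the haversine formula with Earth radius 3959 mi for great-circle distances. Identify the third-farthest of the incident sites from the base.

Distance to each, sorted:
B: 124.1 mi
G: 117.5 mi
D: 90.4 mi
A: 61.9 mi
E: 51.7 mi
F: 42.7 mi
C: 32.9 mi
The third-farthest is D at 90.4 mi.

D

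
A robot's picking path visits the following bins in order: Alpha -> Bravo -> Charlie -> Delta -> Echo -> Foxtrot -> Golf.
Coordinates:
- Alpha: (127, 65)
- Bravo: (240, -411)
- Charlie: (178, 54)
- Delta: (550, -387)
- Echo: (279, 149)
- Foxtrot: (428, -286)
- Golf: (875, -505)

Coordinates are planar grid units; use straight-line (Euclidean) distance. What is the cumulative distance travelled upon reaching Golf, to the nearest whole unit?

Leg distances:
Alpha→Bravo: 489.2  (cumulative 489.2)
Bravo→Charlie: 469.1  (cumulative 958.3)
Charlie→Delta: 576.9  (cumulative 1535.3)
Delta→Echo: 600.6  (cumulative 2135.9)
Echo→Foxtrot: 459.8  (cumulative 2595.7)
Foxtrot→Golf: 497.8  (cumulative 3093.5)
Cumulative distance at Golf ≈ 3093.

3093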